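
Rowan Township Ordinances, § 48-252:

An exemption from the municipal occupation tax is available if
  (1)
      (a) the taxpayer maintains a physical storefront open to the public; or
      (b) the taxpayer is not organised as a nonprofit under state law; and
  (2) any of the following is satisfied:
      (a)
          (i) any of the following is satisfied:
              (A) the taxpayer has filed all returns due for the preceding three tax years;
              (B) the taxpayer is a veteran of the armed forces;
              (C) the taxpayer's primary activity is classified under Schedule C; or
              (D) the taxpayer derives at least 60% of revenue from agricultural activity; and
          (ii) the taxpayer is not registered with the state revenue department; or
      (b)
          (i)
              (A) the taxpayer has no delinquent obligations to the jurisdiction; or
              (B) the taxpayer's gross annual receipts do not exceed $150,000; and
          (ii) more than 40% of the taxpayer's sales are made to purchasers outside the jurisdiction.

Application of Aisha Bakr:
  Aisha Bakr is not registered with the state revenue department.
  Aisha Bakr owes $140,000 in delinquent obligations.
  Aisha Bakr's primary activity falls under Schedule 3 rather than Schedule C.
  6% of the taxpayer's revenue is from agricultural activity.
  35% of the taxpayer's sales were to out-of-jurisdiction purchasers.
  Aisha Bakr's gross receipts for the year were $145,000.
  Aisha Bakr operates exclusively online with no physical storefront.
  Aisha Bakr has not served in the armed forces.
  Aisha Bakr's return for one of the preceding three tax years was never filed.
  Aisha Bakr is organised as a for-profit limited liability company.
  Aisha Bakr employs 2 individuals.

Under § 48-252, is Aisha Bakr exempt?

(a) has storefront — not met.
(b) not (nonprofit) — satisfied.
(1) = F OR T = true.
(A) returns current — not satisfied.
(B) veteran — fails.
(C) Schedule C activity — fails.
(D) ≥60% agricultural — fails.
(i): F OR F OR F OR F → false.
(ii) not (state-registered) — satisfied.
(a): F AND T → false.
(A) no delinquency — not satisfied.
(B) receipts ≤ $150,000 — holds.
(i): F OR T → true.
(ii) >40% out-of-jur. sales — fails.
(b) = T AND F = false.
So (2) is not satisfied (F OR F).
Overall = T AND F = false.

No — not exempt.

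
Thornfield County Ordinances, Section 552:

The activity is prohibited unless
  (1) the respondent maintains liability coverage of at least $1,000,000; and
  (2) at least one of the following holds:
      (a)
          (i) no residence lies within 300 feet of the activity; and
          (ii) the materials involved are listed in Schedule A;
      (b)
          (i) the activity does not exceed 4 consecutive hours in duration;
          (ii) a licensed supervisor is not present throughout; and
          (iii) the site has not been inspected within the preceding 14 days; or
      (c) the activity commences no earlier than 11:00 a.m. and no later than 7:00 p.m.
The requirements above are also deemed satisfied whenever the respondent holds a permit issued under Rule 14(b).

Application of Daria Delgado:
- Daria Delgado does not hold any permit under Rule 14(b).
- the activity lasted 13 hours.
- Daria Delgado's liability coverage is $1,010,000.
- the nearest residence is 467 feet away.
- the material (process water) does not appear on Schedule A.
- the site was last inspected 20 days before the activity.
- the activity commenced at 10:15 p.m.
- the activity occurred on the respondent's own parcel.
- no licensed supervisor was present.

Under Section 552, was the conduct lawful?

(1) coverage ≥ $1,000,000 — met.
(i) no residence in 300 ft — satisfied.
(ii) Schedule A material — not met.
So (a) is not satisfied (T AND F).
(i) ≤ 4 hrs duration — not satisfied.
(ii) not (supervisor present) — met.
(iii) not (site inspected) — satisfied.
So (b) is not satisfied (F AND T AND T).
(c) start within hours — not satisfied.
So (2) is not satisfied (F OR F OR F).
Overall: T AND F → false.
Exception (holds permit) — not satisfied.
Result: main false OR exception false → false.

No — unlawful.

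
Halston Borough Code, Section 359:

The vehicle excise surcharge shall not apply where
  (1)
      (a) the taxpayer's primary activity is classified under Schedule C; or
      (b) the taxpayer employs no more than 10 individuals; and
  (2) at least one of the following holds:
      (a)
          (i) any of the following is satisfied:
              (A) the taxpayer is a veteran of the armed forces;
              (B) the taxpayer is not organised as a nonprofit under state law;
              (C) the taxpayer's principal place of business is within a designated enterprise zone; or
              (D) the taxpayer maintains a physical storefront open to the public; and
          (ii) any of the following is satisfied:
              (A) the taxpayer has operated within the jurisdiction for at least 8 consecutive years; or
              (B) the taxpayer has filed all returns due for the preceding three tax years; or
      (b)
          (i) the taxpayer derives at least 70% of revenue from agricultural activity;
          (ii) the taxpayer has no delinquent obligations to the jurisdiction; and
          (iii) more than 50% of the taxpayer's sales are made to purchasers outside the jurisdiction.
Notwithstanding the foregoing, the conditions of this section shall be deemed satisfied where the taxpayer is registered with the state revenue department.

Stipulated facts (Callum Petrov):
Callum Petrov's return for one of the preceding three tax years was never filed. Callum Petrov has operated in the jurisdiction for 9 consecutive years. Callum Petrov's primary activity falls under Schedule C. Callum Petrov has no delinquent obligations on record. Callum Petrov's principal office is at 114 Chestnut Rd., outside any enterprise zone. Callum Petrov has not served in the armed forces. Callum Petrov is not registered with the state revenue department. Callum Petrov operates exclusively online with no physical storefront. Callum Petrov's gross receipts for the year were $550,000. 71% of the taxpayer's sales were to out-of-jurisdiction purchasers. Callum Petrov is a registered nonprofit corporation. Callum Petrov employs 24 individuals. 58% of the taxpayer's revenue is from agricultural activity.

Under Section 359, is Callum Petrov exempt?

(a) Schedule C activity — met.
(b) ≤ 10 employees — not met.
(1): T OR F → true.
(A) veteran — fails.
(B) not (nonprofit) — not met.
(C) in enterprise zone — not satisfied.
(D) has storefront — not met.
(i): F OR F OR F OR F → false.
(A) ≥ 8 yrs in jurisdiction — holds.
(B) returns current — not met.
(ii) = T OR F = true.
So (a) is not satisfied (F AND T).
(i) ≥70% agricultural — not satisfied.
(ii) no delinquency — holds.
(iii) >50% out-of-jur. sales — satisfied.
So (b) is not satisfied (F AND T AND T).
(2) = F OR F = false.
Overall = T AND F = false.
Exception (state-registered) — not satisfied.
Result: main false OR exception false → false.

No — not exempt.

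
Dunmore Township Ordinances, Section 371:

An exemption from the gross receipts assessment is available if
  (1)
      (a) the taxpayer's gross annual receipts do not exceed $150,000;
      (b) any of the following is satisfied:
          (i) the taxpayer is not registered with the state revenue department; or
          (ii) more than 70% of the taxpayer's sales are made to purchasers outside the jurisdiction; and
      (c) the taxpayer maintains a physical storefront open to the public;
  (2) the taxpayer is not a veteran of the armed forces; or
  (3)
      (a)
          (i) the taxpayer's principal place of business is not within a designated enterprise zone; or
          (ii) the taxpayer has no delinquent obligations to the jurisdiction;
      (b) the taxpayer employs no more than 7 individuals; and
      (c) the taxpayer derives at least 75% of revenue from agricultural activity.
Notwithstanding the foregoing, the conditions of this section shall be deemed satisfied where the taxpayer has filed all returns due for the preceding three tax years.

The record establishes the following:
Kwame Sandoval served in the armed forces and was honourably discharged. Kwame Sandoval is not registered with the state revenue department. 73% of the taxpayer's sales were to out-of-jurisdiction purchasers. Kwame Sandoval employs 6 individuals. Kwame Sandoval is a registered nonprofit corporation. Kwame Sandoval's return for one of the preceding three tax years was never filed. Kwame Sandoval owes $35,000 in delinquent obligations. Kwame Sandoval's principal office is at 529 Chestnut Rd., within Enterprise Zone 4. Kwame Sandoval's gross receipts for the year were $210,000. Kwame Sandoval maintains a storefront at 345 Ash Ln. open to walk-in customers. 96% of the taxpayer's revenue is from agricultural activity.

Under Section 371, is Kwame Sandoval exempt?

(a) receipts ≤ $150,000 — fails.
(i) not (state-registered) — met.
(ii) >70% out-of-jur. sales — met.
(b): T OR T → true.
(c) has storefront — met.
(1): F AND T AND T → false.
(2) not (veteran) — fails.
(i) not (in enterprise zone) — not satisfied.
(ii) no delinquency — not met.
(a): F OR F → false.
(b) ≤ 7 employees — holds.
(c) ≥75% agricultural — met.
(3) = F AND T AND T = false.
Overall = F OR F OR F = false.
Exception (returns current) — not satisfied.
Result: main false OR exception false → false.

No — not exempt.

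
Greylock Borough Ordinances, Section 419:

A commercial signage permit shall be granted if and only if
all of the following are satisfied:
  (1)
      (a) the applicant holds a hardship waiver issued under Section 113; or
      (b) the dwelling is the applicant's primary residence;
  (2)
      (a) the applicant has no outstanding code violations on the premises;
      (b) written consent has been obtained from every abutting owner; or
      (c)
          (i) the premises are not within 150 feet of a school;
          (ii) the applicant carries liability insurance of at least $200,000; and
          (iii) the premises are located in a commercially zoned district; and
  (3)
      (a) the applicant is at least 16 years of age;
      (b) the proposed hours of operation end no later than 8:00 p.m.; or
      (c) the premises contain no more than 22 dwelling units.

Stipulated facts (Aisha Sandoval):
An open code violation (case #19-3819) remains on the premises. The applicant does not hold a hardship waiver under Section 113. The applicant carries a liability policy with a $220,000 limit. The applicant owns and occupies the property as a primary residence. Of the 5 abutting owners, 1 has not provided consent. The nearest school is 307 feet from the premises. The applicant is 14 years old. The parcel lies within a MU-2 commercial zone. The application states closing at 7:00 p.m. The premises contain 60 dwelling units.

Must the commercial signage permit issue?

(a) hardship waiver — fails.
(b) primary residence — met.
(1): F OR T → true.
(a) no code violations — not met.
(b) all abutters consent — fails.
(i) ≥150 ft from school — holds.
(ii) insurance ≥ $200,000 — holds.
(iii) commercially zoned — satisfied.
(c) = T AND T AND T = true.
(2) = F OR F OR T = true.
(a) age ≥ 16 — fails.
(b) closes by 8 p.m. — met.
(c) ≤ 22 units — not satisfied.
So (3) is satisfied (F OR T OR F).
Overall = T AND T AND T = true.

Yes — granted.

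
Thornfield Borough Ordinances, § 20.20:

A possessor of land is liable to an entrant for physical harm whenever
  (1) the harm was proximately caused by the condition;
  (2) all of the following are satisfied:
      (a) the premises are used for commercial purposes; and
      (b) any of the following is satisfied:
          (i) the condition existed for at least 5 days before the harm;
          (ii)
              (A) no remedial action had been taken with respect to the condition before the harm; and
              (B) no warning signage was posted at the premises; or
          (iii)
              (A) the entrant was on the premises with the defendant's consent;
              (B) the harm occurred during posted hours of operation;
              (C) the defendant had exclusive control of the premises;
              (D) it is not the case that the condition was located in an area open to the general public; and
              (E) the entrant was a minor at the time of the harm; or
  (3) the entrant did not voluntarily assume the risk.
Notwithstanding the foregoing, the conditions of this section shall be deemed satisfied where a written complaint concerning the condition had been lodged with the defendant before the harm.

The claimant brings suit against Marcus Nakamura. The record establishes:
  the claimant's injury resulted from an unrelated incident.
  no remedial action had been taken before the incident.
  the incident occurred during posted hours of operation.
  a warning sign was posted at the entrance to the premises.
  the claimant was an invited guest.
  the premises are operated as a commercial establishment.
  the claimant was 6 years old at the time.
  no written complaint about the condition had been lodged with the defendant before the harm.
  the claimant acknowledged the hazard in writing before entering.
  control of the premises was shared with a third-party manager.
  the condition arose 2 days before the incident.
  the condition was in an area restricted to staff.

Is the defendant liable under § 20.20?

No — not liable.

(1) proximate cause — not satisfied.
(a) commercial use — satisfied.
(i) condition ≥5 days old — fails.
(A) no remedial action — met.
(B) no signage posted — fails.
So (ii) is not satisfied (T AND F).
(A) consent to enter — met.
(B) during posted hours — holds.
(C) exclusive control — not satisfied.
(D) not (public area) — holds.
(E) entrant a minor — met.
(iii) = T AND T AND F AND T AND T = false.
(b) = F OR F OR F = false.
So (2) is not satisfied (T AND F).
(3) no assumed risk — fails.
So Overall is not satisfied (F OR F OR F).
Exception (complaint lodged) — not satisfied.
Result: main false OR exception false → false.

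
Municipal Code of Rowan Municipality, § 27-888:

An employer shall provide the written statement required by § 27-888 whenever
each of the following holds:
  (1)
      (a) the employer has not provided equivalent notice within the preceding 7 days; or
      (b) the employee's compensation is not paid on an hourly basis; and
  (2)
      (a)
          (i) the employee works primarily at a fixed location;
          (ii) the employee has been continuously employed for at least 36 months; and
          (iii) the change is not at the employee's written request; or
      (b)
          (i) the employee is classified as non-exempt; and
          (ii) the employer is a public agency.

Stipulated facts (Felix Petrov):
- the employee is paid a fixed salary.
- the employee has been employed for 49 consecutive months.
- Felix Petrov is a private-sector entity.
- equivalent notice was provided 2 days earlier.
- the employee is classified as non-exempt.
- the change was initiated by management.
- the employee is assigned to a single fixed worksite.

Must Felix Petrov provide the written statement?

(a) no recent notice — fails.
(b) not (hourly-paid) — satisfied.
(1): F OR T → true.
(i) fixed location — holds.
(ii) tenure ≥ 36 mo. — satisfied.
(iii) not employee-requested — holds.
So (a) is satisfied (T AND T AND T).
(i) non-exempt — met.
(ii) public agency — not satisfied.
(b) = T AND F = false.
So (2) is satisfied (T OR F).
Overall: T AND T → true.

Yes — required.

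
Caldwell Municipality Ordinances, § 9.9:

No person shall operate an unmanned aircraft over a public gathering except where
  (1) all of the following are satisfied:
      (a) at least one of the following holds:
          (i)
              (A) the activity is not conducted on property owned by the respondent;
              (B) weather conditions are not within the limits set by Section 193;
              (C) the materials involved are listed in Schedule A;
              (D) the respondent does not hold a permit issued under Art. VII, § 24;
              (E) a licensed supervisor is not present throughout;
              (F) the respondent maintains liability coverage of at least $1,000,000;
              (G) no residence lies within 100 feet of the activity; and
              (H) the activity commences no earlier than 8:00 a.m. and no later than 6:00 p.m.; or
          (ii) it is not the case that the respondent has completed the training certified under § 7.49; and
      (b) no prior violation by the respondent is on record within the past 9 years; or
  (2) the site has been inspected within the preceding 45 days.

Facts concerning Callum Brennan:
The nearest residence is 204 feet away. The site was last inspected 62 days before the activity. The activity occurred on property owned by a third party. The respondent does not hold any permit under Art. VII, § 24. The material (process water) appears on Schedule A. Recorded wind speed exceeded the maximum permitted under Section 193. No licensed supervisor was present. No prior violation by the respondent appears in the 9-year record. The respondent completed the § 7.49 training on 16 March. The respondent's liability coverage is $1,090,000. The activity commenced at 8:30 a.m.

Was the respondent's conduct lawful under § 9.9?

(A) not (own property) — met.
(B) not (weather ok) — met.
(C) Schedule A material — met.
(D) not (holds permit) — holds.
(E) not (supervisor present) — satisfied.
(F) coverage ≥ $1,000,000 — holds.
(G) no residence in 100 ft — met.
(H) start within hours — holds.
So (i) is satisfied (T AND T AND T AND T AND T AND T AND T AND T).
(ii) not (training certified) — not satisfied.
So (a) is satisfied (T OR F).
(b) no prior violation — satisfied.
So (1) is satisfied (T AND T).
(2) site inspected — not satisfied.
So Overall is satisfied (T OR F).

Yes — lawful.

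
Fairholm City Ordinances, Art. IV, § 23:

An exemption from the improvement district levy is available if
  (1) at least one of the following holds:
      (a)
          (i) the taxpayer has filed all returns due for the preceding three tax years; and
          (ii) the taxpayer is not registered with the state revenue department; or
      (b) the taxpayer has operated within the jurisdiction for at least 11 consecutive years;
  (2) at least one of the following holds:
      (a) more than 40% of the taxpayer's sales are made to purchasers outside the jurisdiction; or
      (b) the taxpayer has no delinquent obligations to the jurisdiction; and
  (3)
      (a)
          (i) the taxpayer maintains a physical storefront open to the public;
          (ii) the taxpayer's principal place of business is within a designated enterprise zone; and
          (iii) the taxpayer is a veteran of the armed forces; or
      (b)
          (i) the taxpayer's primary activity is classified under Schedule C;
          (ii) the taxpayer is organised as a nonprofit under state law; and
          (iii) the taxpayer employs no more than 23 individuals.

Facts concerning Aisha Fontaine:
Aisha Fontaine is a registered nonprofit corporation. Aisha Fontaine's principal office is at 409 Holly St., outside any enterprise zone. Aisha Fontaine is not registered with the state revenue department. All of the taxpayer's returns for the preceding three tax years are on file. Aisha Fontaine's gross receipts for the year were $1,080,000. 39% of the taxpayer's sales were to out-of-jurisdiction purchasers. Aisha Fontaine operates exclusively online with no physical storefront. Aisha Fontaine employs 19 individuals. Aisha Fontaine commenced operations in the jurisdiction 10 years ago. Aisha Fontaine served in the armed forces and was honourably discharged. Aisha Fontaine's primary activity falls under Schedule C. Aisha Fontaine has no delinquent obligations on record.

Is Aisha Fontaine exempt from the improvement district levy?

Yes — exempt.

(i) returns current — satisfied.
(ii) not (state-registered) — holds.
So (a) is satisfied (T AND T).
(b) ≥ 11 yrs in jurisdiction — not met.
So (1) is satisfied (T OR F).
(a) >40% out-of-jur. sales — not met.
(b) no delinquency — satisfied.
(2) = F OR T = true.
(i) has storefront — fails.
(ii) in enterprise zone — fails.
(iii) veteran — met.
(a): F AND F AND T → false.
(i) Schedule C activity — holds.
(ii) nonprofit — satisfied.
(iii) ≤ 23 employees — met.
(b) = T AND T AND T = true.
(3) = F OR T = true.
Overall = T AND T AND T = true.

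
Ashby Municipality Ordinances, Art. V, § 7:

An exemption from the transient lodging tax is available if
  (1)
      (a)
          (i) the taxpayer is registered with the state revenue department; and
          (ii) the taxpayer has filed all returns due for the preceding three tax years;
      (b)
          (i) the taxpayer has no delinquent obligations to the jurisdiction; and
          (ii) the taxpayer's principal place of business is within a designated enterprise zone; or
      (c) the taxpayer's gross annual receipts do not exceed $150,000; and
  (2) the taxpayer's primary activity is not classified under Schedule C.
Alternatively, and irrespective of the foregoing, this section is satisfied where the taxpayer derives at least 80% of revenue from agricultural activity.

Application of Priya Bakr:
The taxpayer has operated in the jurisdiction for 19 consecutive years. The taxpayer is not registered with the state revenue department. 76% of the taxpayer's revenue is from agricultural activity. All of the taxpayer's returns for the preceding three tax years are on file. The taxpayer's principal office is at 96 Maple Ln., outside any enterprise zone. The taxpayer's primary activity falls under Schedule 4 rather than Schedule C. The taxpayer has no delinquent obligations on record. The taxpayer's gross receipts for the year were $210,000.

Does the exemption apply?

No — not exempt.

(i) state-registered — not satisfied.
(ii) returns current — satisfied.
(a) = F AND T = false.
(i) no delinquency — holds.
(ii) in enterprise zone — fails.
So (b) is not satisfied (T AND F).
(c) receipts ≤ $150,000 — not satisfied.
(1): F OR F OR F → false.
(2) not (Schedule C activity) — holds.
Overall = F AND T = false.
Exception (≥80% agricultural) — not satisfied.
Result: main false OR exception false → false.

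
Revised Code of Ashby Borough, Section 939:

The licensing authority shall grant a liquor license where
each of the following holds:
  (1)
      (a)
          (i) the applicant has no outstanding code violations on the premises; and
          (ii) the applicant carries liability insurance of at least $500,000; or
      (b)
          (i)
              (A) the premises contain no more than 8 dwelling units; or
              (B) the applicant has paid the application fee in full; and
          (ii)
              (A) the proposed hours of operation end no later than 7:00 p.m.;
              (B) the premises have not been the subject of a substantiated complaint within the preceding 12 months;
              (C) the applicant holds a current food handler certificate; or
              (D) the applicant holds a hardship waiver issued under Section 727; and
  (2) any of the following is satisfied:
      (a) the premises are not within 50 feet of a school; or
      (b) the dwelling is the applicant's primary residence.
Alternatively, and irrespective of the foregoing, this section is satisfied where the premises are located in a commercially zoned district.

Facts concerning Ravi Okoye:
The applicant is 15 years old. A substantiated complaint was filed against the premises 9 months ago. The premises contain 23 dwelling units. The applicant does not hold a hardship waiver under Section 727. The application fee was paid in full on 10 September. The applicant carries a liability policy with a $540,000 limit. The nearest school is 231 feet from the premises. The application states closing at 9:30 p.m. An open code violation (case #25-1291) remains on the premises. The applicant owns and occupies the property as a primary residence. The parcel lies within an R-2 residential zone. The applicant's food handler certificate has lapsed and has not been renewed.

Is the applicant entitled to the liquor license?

No — denied.

(i) no code violations — fails.
(ii) insurance ≥ $500,000 — met.
(a) = F AND T = false.
(A) ≤ 8 units — not satisfied.
(B) fee paid — met.
(i): F OR T → true.
(A) closes by 7 p.m. — not satisfied.
(B) no complaint in 12 mo. — not satisfied.
(C) food handler cert. — fails.
(D) hardship waiver — fails.
(ii) = F OR F OR F OR F = false.
(b): T AND F → false.
(1): F OR F → false.
(a) ≥50 ft from school — met.
(b) primary residence — holds.
(2): T OR T → true.
Overall = F AND T = false.
Exception (commercially zoned) — not satisfied.
Result: main false OR exception false → false.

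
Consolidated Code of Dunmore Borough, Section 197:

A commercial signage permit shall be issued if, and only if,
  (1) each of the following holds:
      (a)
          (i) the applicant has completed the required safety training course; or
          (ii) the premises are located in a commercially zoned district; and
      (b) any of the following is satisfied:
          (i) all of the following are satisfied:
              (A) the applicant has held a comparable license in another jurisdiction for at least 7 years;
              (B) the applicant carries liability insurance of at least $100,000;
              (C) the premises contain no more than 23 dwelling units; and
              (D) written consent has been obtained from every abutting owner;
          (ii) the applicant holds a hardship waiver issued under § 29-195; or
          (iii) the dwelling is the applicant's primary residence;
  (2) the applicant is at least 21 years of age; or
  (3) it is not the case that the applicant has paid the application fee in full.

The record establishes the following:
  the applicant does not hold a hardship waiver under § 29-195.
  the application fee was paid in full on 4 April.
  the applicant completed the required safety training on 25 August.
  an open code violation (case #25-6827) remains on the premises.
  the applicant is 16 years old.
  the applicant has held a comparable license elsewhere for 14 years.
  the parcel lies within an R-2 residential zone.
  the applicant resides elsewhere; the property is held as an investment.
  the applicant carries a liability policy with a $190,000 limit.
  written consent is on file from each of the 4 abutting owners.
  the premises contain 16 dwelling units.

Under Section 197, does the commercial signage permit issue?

(i) safety training — met.
(ii) commercially zoned — not met.
(a): T OR F → true.
(A) prior license ≥ 7 yr — holds.
(B) insurance ≥ $100,000 — holds.
(C) ≤ 23 units — met.
(D) all abutters consent — met.
(i) = T AND T AND T AND T = true.
(ii) hardship waiver — fails.
(iii) primary residence — not satisfied.
(b) = T OR F OR F = true.
So (1) is satisfied (T AND T).
(2) age ≥ 21 — fails.
(3) not (fee paid) — not satisfied.
Overall = T OR F OR F = true.

Yes — granted.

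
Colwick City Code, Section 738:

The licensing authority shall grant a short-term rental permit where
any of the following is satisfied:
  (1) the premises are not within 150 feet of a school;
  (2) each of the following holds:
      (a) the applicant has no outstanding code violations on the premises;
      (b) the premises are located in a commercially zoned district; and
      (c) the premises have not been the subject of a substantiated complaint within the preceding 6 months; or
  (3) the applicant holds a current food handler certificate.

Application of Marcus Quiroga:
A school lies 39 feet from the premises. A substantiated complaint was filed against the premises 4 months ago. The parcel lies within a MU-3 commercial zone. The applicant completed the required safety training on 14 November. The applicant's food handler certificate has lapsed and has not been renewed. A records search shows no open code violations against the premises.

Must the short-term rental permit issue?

(1) ≥150 ft from school — not met.
(a) no code violations — met.
(b) commercially zoned — met.
(c) no complaint in 6 mo. — fails.
(2): T AND T AND F → false.
(3) food handler cert. — not met.
Overall: F OR F OR F → false.

No — denied.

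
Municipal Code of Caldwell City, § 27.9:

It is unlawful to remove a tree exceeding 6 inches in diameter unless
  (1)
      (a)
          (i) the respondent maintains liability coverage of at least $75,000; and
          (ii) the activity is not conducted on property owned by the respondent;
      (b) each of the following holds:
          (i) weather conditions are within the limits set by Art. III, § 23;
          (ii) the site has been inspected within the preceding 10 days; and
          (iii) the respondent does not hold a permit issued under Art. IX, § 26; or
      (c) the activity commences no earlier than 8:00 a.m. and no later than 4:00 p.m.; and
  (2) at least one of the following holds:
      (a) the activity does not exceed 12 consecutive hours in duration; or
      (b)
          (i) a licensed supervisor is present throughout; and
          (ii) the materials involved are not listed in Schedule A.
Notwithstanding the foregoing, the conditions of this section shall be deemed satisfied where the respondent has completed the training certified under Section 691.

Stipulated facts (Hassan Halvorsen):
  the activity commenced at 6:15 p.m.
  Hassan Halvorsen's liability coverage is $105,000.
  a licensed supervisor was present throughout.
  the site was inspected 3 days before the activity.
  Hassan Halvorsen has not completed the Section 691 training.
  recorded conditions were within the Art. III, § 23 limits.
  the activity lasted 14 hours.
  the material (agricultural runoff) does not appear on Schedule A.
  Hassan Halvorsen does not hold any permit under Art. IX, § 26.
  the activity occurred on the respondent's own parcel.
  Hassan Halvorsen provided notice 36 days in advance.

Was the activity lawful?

Yes — lawful.

(i) coverage ≥ $75,000 — satisfied.
(ii) not (own property) — not satisfied.
(a): T AND F → false.
(i) weather ok — holds.
(ii) site inspected — holds.
(iii) not (holds permit) — satisfied.
(b): T AND T AND T → true.
(c) start within hours — fails.
So (1) is satisfied (F OR T OR F).
(a) ≤ 12 hrs duration — fails.
(i) supervisor present — satisfied.
(ii) not (Schedule A material) — met.
(b): T AND T → true.
(2) = F OR T = true.
So Overall is satisfied (T AND T).
Exception (training certified) — not satisfied.
Result: main true OR exception false → true.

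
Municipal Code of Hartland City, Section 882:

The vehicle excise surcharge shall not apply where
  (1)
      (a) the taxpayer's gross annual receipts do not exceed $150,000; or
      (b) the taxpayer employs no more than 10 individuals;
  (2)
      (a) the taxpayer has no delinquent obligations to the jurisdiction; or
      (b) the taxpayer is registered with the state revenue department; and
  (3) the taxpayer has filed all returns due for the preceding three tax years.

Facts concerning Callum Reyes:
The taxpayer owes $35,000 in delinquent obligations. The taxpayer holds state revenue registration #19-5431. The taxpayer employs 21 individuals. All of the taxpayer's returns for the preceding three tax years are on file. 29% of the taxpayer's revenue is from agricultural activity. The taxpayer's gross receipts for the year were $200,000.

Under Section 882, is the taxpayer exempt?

No — not exempt.

(a) receipts ≤ $150,000 — not met.
(b) ≤ 10 employees — not met.
(1): F OR F → false.
(a) no delinquency — not met.
(b) state-registered — met.
(2) = F OR T = true.
(3) returns current — met.
So Overall is not satisfied (F AND T AND T).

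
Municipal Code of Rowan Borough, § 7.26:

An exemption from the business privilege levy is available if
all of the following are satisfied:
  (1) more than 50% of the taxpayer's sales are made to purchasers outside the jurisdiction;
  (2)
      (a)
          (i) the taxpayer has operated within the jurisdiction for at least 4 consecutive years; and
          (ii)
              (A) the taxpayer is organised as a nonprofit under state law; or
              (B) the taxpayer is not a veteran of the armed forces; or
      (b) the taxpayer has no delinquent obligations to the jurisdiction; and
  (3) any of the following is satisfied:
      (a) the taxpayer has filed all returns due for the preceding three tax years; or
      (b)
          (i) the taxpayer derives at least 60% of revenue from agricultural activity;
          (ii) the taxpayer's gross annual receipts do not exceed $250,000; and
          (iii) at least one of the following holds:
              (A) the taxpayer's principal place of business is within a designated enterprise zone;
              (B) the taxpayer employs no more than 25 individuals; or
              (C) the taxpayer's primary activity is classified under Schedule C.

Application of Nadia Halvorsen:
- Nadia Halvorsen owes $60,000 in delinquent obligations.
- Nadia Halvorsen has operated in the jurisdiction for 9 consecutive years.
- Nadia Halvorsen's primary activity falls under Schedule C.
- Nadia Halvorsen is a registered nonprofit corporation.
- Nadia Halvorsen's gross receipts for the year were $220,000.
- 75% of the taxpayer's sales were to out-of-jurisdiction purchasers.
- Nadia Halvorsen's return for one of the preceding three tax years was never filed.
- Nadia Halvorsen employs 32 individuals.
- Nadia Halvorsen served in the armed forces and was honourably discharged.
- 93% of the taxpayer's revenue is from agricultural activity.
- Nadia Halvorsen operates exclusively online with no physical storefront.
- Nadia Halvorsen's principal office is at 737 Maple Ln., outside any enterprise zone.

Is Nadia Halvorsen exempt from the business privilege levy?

(1) >50% out-of-jur. sales — holds.
(i) ≥ 4 yrs in jurisdiction — met.
(A) nonprofit — holds.
(B) not (veteran) — fails.
(ii): T OR F → true.
So (a) is satisfied (T AND T).
(b) no delinquency — fails.
(2): T OR F → true.
(a) returns current — not satisfied.
(i) ≥60% agricultural — satisfied.
(ii) receipts ≤ $250,000 — satisfied.
(A) in enterprise zone — not satisfied.
(B) ≤ 25 employees — not satisfied.
(C) Schedule C activity — holds.
So (iii) is satisfied (F OR F OR T).
So (b) is satisfied (T AND T AND T).
(3): F OR T → true.
So Overall is satisfied (T AND T AND T).

Yes — exempt.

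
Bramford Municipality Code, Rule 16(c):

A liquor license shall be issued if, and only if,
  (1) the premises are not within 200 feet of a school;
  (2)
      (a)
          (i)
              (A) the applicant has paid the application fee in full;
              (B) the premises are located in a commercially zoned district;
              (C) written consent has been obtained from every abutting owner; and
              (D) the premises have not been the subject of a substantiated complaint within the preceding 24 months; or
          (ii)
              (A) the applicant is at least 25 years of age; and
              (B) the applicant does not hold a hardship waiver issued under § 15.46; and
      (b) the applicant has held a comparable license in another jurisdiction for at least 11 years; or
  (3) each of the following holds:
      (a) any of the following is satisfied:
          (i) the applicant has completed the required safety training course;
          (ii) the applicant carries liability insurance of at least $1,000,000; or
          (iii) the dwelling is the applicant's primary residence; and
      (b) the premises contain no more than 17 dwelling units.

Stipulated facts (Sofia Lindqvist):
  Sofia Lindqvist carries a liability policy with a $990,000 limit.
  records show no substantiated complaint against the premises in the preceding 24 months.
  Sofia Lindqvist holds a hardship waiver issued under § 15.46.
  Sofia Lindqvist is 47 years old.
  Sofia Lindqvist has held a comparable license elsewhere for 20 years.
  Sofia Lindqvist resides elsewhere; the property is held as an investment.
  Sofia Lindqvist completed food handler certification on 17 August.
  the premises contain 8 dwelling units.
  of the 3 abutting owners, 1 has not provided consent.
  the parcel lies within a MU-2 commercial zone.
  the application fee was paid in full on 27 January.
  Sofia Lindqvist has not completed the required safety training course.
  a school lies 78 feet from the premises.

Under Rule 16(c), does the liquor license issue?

(1) ≥200 ft from school — not met.
(A) fee paid — holds.
(B) commercially zoned — met.
(C) all abutters consent — not satisfied.
(D) no complaint in 24 mo. — satisfied.
So (i) is not satisfied (T AND T AND F AND T).
(A) age ≥ 25 — met.
(B) not (hardship waiver) — not satisfied.
So (ii) is not satisfied (T AND F).
(a): F OR F → false.
(b) prior license ≥ 11 yr — satisfied.
(2): F AND T → false.
(i) safety training — fails.
(ii) insurance ≥ $1,000,000 — fails.
(iii) primary residence — fails.
So (a) is not satisfied (F OR F OR F).
(b) ≤ 17 units — satisfied.
(3) = F AND T = false.
Overall: F OR F OR F → false.

No — denied.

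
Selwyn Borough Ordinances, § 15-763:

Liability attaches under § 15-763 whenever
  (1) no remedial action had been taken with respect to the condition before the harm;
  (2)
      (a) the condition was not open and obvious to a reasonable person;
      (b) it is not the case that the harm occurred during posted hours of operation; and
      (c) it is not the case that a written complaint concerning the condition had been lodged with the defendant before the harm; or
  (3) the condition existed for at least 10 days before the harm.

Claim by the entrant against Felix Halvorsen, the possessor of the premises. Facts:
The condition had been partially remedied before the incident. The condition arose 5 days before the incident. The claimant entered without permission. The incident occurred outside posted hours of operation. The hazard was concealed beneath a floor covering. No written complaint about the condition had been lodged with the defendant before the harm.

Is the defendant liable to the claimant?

(1) no remedial action — fails.
(a) not open/obvious — satisfied.
(b) not (during posted hours) — holds.
(c) not (complaint lodged) — met.
So (2) is satisfied (T AND T AND T).
(3) condition ≥10 days old — not met.
Overall = F OR T OR F = true.

Yes — liable.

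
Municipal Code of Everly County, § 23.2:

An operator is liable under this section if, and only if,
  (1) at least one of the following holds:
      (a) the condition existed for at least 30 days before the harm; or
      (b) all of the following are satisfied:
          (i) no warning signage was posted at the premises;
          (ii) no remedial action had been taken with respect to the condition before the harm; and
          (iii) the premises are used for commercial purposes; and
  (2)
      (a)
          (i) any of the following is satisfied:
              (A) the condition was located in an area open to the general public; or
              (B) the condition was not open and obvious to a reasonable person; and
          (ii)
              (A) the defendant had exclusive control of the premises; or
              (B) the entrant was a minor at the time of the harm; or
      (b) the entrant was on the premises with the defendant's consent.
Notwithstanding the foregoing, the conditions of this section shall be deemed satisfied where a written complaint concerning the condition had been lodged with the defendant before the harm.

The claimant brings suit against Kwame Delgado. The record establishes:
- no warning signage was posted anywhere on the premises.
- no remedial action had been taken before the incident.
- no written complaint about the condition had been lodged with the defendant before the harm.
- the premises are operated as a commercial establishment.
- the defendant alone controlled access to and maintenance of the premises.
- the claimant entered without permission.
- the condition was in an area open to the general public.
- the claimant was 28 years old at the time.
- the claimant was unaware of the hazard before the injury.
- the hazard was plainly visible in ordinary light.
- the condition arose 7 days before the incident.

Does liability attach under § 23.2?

(a) condition ≥30 days old — not satisfied.
(i) no signage posted — holds.
(ii) no remedial action — satisfied.
(iii) commercial use — met.
(b): T AND T AND T → true.
So (1) is satisfied (F OR T).
(A) public area — holds.
(B) not open/obvious — not met.
(i): T OR F → true.
(A) exclusive control — holds.
(B) entrant a minor — not satisfied.
(ii): T OR F → true.
(a): T AND T → true.
(b) consent to enter — not satisfied.
So (2) is satisfied (T OR F).
So Overall is satisfied (T AND T).
Exception (complaint lodged) — not satisfied.
Result: main true OR exception false → true.

Yes — liable.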